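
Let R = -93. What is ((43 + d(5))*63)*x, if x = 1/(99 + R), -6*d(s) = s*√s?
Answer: 903/2 - 35*√5/4 ≈ 431.93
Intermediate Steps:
d(s) = -s^(3/2)/6 (d(s) = -s*√s/6 = -s^(3/2)/6)
x = ⅙ (x = 1/(99 - 93) = 1/6 = ⅙ ≈ 0.16667)
((43 + d(5))*63)*x = ((43 - 5*√5/6)*63)*(⅙) = (2709 - 105*√5/2)*(⅙) = 903/2 - 35*√5/4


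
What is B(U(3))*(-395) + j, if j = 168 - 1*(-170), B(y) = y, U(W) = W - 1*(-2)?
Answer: -1637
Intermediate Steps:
U(W) = 2 + W (U(W) = W + 2 = 2 + W)
j = 338 (j = 168 + 170 = 338)
B(U(3))*(-395) + j = (2 + 3)*(-395) + 338 = 5*(-395) + 338 = -1975 + 338 = -1637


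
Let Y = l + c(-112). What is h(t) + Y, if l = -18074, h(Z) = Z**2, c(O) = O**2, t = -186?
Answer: 29066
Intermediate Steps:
Y = -5530 (Y = -18074 + (-112)**2 = -18074 + 12544 = -5530)
h(t) + Y = (-186)**2 - 5530 = 34596 - 5530 = 29066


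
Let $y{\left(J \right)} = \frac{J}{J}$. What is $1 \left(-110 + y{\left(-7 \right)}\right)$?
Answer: $-109$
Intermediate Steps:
$y{\left(J \right)} = 1$
$1 \left(-110 + y{\left(-7 \right)}\right) = 1 \left(-110 + 1\right) = 1 \left(-109\right) = -109$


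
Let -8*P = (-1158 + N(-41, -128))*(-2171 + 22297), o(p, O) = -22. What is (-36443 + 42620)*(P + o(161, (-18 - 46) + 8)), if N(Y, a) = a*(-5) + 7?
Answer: 31762782585/4 ≈ 7.9407e+9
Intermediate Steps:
N(Y, a) = 7 - 5*a (N(Y, a) = -5*a + 7 = 7 - 5*a)
P = 5142193/4 (P = -(-1158 + (7 - 5*(-128)))*(-2171 + 22297)/8 = -(-1158 + (7 + 640))*20126/8 = -(-1158 + 647)*20126/8 = -(-511)*20126/8 = -⅛*(-10284386) = 5142193/4 ≈ 1.2855e+6)
(-36443 + 42620)*(P + o(161, (-18 - 46) + 8)) = (-36443 + 42620)*(5142193/4 - 22) = 6177*(5142105/4) = 31762782585/4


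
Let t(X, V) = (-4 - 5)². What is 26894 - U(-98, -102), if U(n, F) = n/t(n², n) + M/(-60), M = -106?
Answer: 21783689/810 ≈ 26893.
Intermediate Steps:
t(X, V) = 81 (t(X, V) = (-9)² = 81)
U(n, F) = 53/30 + n/81 (U(n, F) = n/81 - 106/(-60) = n*(1/81) - 106*(-1/60) = n/81 + 53/30 = 53/30 + n/81)
26894 - U(-98, -102) = 26894 - (53/30 + (1/81)*(-98)) = 26894 - (53/30 - 98/81) = 26894 - 1*451/810 = 26894 - 451/810 = 21783689/810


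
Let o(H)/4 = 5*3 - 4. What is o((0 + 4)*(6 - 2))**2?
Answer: 1936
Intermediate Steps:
o(H) = 44 (o(H) = 4*(5*3 - 4) = 4*(15 - 4) = 4*11 = 44)
o((0 + 4)*(6 - 2))**2 = 44**2 = 1936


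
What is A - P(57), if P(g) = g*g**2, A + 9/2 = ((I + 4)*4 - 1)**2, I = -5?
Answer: -370345/2 ≈ -1.8517e+5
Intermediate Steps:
A = 41/2 (A = -9/2 + ((-5 + 4)*4 - 1)**2 = -9/2 + (-1*4 - 1)**2 = -9/2 + (-4 - 1)**2 = -9/2 + (-5)**2 = -9/2 + 25 = 41/2 ≈ 20.500)
P(g) = g**3
A - P(57) = 41/2 - 1*57**3 = 41/2 - 1*185193 = 41/2 - 185193 = -370345/2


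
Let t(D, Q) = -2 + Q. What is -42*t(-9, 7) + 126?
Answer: -84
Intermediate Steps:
-42*t(-9, 7) + 126 = -42*(-2 + 7) + 126 = -42*5 + 126 = -210 + 126 = -84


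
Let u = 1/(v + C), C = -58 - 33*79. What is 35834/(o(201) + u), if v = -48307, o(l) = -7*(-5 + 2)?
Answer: 1826530648/1070411 ≈ 1706.4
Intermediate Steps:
o(l) = 21 (o(l) = -7*(-3) = 21)
C = -2665 (C = -58 - 2607 = -2665)
u = -1/50972 (u = 1/(-48307 - 2665) = 1/(-50972) = -1/50972 ≈ -1.9619e-5)
35834/(o(201) + u) = 35834/(21 - 1/50972) = 35834/(1070411/50972) = 35834*(50972/1070411) = 1826530648/1070411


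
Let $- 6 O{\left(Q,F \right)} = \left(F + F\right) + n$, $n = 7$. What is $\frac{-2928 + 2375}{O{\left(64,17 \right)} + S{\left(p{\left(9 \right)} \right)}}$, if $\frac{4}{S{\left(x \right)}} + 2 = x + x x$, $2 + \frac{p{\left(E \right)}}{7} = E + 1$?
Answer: $\frac{5292210}{65383} \approx 80.942$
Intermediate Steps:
$p{\left(E \right)} = -7 + 7 E$ ($p{\left(E \right)} = -14 + 7 \left(E + 1\right) = -14 + 7 \left(1 + E\right) = -14 + \left(7 + 7 E\right) = -7 + 7 E$)
$S{\left(x \right)} = \frac{4}{-2 + x + x^{2}}$ ($S{\left(x \right)} = \frac{4}{-2 + \left(x + x x\right)} = \frac{4}{-2 + \left(x + x^{2}\right)} = \frac{4}{-2 + x + x^{2}}$)
$O{\left(Q,F \right)} = - \frac{7}{6} - \frac{F}{3}$ ($O{\left(Q,F \right)} = - \frac{\left(F + F\right) + 7}{6} = - \frac{2 F + 7}{6} = - \frac{7 + 2 F}{6} = - \frac{7}{6} - \frac{F}{3}$)
$\frac{-2928 + 2375}{O{\left(64,17 \right)} + S{\left(p{\left(9 \right)} \right)}} = \frac{-2928 + 2375}{\left(- \frac{7}{6} - \frac{17}{3}\right) + \frac{4}{-2 + \left(-7 + 7 \cdot 9\right) + \left(-7 + 7 \cdot 9\right)^{2}}} = - \frac{553}{\left(- \frac{7}{6} - \frac{17}{3}\right) + \frac{4}{-2 + \left(-7 + 63\right) + \left(-7 + 63\right)^{2}}} = - \frac{553}{- \frac{41}{6} + \frac{4}{-2 + 56 + 56^{2}}} = - \frac{553}{- \frac{41}{6} + \frac{4}{-2 + 56 + 3136}} = - \frac{553}{- \frac{41}{6} + \frac{4}{3190}} = - \frac{553}{- \frac{41}{6} + 4 \cdot \frac{1}{3190}} = - \frac{553}{- \frac{41}{6} + \frac{2}{1595}} = - \frac{553}{- \frac{65383}{9570}} = \left(-553\right) \left(- \frac{9570}{65383}\right) = \frac{5292210}{65383}$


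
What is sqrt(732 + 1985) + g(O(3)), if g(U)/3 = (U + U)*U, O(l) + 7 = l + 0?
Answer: 96 + sqrt(2717) ≈ 148.12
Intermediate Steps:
O(l) = -7 + l (O(l) = -7 + (l + 0) = -7 + l)
g(U) = 6*U**2 (g(U) = 3*((U + U)*U) = 3*((2*U)*U) = 3*(2*U**2) = 6*U**2)
sqrt(732 + 1985) + g(O(3)) = sqrt(732 + 1985) + 6*(-7 + 3)**2 = sqrt(2717) + 6*(-4)**2 = sqrt(2717) + 6*16 = sqrt(2717) + 96 = 96 + sqrt(2717)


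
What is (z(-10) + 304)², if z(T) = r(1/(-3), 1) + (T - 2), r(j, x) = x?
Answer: 85849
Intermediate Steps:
z(T) = -1 + T (z(T) = 1 + (T - 2) = 1 + (-2 + T) = -1 + T)
(z(-10) + 304)² = ((-1 - 10) + 304)² = (-11 + 304)² = 293² = 85849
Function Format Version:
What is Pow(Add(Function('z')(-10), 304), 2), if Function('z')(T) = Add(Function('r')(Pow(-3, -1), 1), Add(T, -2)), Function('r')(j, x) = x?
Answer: 85849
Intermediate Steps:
Function('z')(T) = Add(-1, T) (Function('z')(T) = Add(1, Add(T, -2)) = Add(1, Add(-2, T)) = Add(-1, T))
Pow(Add(Function('z')(-10), 304), 2) = Pow(Add(Add(-1, -10), 304), 2) = Pow(Add(-11, 304), 2) = Pow(293, 2) = 85849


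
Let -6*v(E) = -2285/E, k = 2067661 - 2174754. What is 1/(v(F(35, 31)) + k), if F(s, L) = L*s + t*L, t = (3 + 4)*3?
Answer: -10416/1115478403 ≈ -9.3377e-6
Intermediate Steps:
t = 21 (t = 7*3 = 21)
k = -107093
F(s, L) = 21*L + L*s (F(s, L) = L*s + 21*L = 21*L + L*s)
v(E) = 2285/(6*E) (v(E) = -(-2285)/(6*E) = 2285/(6*E))
1/(v(F(35, 31)) + k) = 1/(2285/(6*((31*(21 + 35)))) - 107093) = 1/(2285/(6*((31*56))) - 107093) = 1/((2285/6)/1736 - 107093) = 1/((2285/6)*(1/1736) - 107093) = 1/(2285/10416 - 107093) = 1/(-1115478403/10416) = -10416/1115478403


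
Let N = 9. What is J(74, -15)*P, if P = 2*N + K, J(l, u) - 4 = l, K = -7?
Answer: 858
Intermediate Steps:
J(l, u) = 4 + l
P = 11 (P = 2*9 - 7 = 18 - 7 = 11)
J(74, -15)*P = (4 + 74)*11 = 78*11 = 858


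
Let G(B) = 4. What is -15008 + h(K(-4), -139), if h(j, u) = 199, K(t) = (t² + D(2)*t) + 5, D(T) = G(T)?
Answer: -14809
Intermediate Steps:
D(T) = 4
K(t) = 5 + t² + 4*t (K(t) = (t² + 4*t) + 5 = 5 + t² + 4*t)
-15008 + h(K(-4), -139) = -15008 + 199 = -14809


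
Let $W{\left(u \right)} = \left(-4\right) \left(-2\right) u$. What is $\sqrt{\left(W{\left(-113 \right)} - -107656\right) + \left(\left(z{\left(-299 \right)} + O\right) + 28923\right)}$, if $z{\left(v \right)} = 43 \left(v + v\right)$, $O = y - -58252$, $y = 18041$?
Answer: $\sqrt{186254} \approx 431.57$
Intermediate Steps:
$W{\left(u \right)} = 8 u$
$O = 76293$ ($O = 18041 - -58252 = 18041 + 58252 = 76293$)
$z{\left(v \right)} = 86 v$ ($z{\left(v \right)} = 43 \cdot 2 v = 86 v$)
$\sqrt{\left(W{\left(-113 \right)} - -107656\right) + \left(\left(z{\left(-299 \right)} + O\right) + 28923\right)} = \sqrt{\left(8 \left(-113\right) - -107656\right) + \left(\left(86 \left(-299\right) + 76293\right) + 28923\right)} = \sqrt{\left(-904 + 107656\right) + \left(\left(-25714 + 76293\right) + 28923\right)} = \sqrt{106752 + \left(50579 + 28923\right)} = \sqrt{106752 + 79502} = \sqrt{186254}$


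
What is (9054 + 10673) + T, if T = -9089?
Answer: 10638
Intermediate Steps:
(9054 + 10673) + T = (9054 + 10673) - 9089 = 19727 - 9089 = 10638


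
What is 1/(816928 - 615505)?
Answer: 1/201423 ≈ 4.9647e-6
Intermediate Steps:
1/(816928 - 615505) = 1/201423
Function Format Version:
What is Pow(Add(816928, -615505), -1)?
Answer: Rational(1, 201423) ≈ 4.9647e-6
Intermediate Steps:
Pow(Add(816928, -615505), -1) = Pow(201423, -1) = Rational(1, 201423)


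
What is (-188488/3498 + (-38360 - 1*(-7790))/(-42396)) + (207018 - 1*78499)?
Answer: 1587636562297/12358434 ≈ 1.2847e+5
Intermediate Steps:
(-188488/3498 + (-38360 - 1*(-7790))/(-42396)) + (207018 - 1*78499) = (-188488*1/3498 + (-38360 + 7790)*(-1/42396)) + (207018 - 78499) = (-94244/1749 - 30570*(-1/42396)) + 128519 = (-94244/1749 + 5095/7066) + 128519 = -657016949/12358434 + 128519 = 1587636562297/12358434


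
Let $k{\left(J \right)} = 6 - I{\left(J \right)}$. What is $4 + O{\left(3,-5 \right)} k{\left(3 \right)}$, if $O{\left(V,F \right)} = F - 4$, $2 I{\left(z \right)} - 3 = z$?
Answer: $-23$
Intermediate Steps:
$I{\left(z \right)} = \frac{3}{2} + \frac{z}{2}$
$O{\left(V,F \right)} = -4 + F$
$k{\left(J \right)} = \frac{9}{2} - \frac{J}{2}$ ($k{\left(J \right)} = 6 - \left(\frac{3}{2} + \frac{J}{2}\right) = \frac{9}{2} - \frac{J}{2}$)
$4 + O{\left(3,-5 \right)} k{\left(3 \right)} = 4 + \left(-4 - 5\right) \left(\frac{9}{2} - \frac{3}{2}\right) = 4 - 9 \left(\frac{9}{2} - \frac{3}{2}\right) = 4 - 27 = -23$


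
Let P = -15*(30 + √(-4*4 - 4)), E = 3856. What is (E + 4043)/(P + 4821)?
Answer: 3836281/2123349 + 26330*I*√5/2123349 ≈ 1.8067 + 0.027728*I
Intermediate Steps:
P = -450 - 30*I*√5 (P = -15*(30 + √(-16 - 4)) = -15*(30 + √(-20)) = -15*(30 + 2*I*√5) = -450 - 30*I*√5 ≈ -450.0 - 67.082*I)
(E + 4043)/(P + 4821) = (3856 + 4043)/((-450 - 30*I*√5) + 4821) = 7899/(4371 - 30*I*√5)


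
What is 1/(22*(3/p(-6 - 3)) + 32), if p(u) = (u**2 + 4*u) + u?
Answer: 6/203 ≈ 0.029557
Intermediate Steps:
p(u) = u**2 + 5*u
1/(22*(3/p(-6 - 3)) + 32) = 1/(22*(3/(((-6 - 3)*(5 + (-6 - 3))))) + 32) = 1/(22*(3/((-9*(5 - 9)))) + 32) = 1/(22*(3/((-9*(-4)))) + 32) = 1/(22*(3/36) + 32) = 1/(22*(3*(1/36)) + 32) = 1/(22*(1/12) + 32) = 1/(11/6 + 32) = 1/(203/6) = 6/203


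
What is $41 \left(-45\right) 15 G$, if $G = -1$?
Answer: $27675$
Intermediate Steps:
$41 \left(-45\right) 15 G = 41 \left(-45\right) 15 \left(-1\right) = \left(-1845\right) \left(-15\right) = 27675$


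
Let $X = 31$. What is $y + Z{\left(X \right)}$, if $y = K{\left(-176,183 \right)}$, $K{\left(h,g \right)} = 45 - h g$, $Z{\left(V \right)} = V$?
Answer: $32284$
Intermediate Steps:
$K{\left(h,g \right)} = 45 - g h$
$y = 32253$ ($y = 45 - 183 \left(-176\right) = 45 + 32208 = 32253$)
$y + Z{\left(X \right)} = 32253 + 31 = 32284$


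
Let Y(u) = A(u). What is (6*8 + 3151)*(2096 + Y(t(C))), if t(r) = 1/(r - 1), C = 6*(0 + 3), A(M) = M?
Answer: 113989967/17 ≈ 6.7053e+6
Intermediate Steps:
C = 18 (C = 6*3 = 18)
t(r) = 1/(-1 + r)
Y(u) = u
(6*8 + 3151)*(2096 + Y(t(C))) = (6*8 + 3151)*(2096 + 1/(-1 + 18)) = (48 + 3151)*(2096 + 1/17) = 3199*(2096 + 1/17) = 3199*(35633/17) = 113989967/17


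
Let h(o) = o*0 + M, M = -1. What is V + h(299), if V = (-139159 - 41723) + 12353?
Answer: -168530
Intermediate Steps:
h(o) = -1 (h(o) = o*0 - 1 = 0 - 1 = -1)
V = -168529 (V = -180882 + 12353 = -168529)
V + h(299) = -168529 - 1 = -168530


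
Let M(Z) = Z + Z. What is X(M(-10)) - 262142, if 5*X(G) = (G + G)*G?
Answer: -261982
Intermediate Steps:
M(Z) = 2*Z
X(G) = 2*G**2/5 (X(G) = ((G + G)*G)/5 = ((2*G)*G)/5 = (2*G**2)/5 = 2*G**2/5)
X(M(-10)) - 262142 = 2*(2*(-10))**2/5 - 262142 = (2/5)*(-20)**2 - 262142 = (2/5)*400 - 262142 = 160 - 262142 = -261982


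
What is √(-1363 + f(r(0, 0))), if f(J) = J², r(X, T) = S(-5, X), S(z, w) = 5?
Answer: I*√1338 ≈ 36.579*I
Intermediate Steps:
r(X, T) = 5
√(-1363 + f(r(0, 0))) = √(-1363 + 5²) = √(-1363 + 25) = √(-1338) = I*√1338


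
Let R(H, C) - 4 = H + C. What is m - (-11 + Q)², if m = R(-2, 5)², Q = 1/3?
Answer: -583/9 ≈ -64.778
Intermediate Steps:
Q = ⅓ (Q = 1*(⅓) = ⅓ ≈ 0.33333)
R(H, C) = 4 + C + H (R(H, C) = 4 + (H + C) = 4 + (C + H) = 4 + C + H)
m = 49 (m = (4 + 5 - 2)² = 7² = 49)
m - (-11 + Q)² = 49 - (-11 + ⅓)² = 49 - (-32/3)² = 49 - 1*1024/9 = 49 - 1024/9 = -583/9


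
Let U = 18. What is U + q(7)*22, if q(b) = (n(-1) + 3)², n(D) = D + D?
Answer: 40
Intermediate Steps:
n(D) = 2*D
q(b) = 1 (q(b) = (2*(-1) + 3)² = (-2 + 3)² = 1² = 1)
U + q(7)*22 = 18 + 1*22 = 18 + 22 = 40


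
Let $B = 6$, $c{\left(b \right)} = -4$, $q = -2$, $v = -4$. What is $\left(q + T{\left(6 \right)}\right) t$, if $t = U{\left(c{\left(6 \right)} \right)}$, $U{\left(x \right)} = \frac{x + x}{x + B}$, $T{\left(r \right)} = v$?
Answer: $24$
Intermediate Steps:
$T{\left(r \right)} = -4$
$U{\left(x \right)} = \frac{2 x}{6 + x}$ ($U{\left(x \right)} = \frac{x + x}{x + 6} = \frac{2 x}{6 + x}$)
$t = -4$ ($t = 2 \left(-4\right) \frac{1}{6 - 4} = 2 \left(-4\right) \frac{1}{2} = -4$)
$\left(q + T{\left(6 \right)}\right) t = \left(-2 - 4\right) \left(-4\right) = \left(-6\right) \left(-4\right) = 24$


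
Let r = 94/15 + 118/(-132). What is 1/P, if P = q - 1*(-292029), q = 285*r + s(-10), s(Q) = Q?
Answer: 22/6458105 ≈ 3.4066e-6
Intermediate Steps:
r = 591/110 (r = 94*(1/15) + 118*(-1/132) = 94/15 - 59/66 = 591/110 ≈ 5.3727)
q = 33467/22 (q = 285*(591/110) - 10 = 33687/22 - 10 = 33467/22 ≈ 1521.2)
P = 6458105/22 (P = 33467/22 - 1*(-292029) = 33467/22 + 292029 = 6458105/22 ≈ 2.9355e+5)
1/P = 1/(6458105/22) = 22/6458105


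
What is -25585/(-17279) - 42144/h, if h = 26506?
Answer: -25025083/228998587 ≈ -0.10928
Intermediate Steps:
-25585/(-17279) - 42144/h = -25585/(-17279) - 42144/26506 = -25585*(-1/17279) - 42144*1/26506 = 25585/17279 - 21072/13253 = -25025083/228998587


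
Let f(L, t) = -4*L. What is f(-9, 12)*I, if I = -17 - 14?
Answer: -1116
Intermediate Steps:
I = -31
f(-9, 12)*I = -4*(-9)*(-31) = 36*(-31) = -1116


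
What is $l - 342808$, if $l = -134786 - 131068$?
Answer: $-608662$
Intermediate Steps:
$l = -265854$
$l - 342808 = -265854 - 342808 = -608662$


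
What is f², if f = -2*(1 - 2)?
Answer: 4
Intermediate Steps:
f = 2 (f = -2*(-1) = 2)
f² = 2² = 4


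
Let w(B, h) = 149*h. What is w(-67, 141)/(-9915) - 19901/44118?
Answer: -374731159/145809990 ≈ -2.5700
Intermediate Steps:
w(-67, 141)/(-9915) - 19901/44118 = (149*141)/(-9915) - 19901/44118 = 21009*(-1/9915) - 19901*1/44118 = -7003/3305 - 19901/44118 = -374731159/145809990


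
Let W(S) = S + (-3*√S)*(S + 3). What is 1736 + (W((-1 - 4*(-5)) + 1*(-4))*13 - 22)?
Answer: 1909 - 702*√15 ≈ -809.83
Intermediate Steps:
W(S) = S - 3*√S*(3 + S) (W(S) = S + (-3*√S)*(3 + S) = S - 3*√S*(3 + S))
1736 + (W((-1 - 4*(-5)) + 1*(-4))*13 - 22) = 1736 + ((((-1 - 4*(-5)) + 1*(-4)) - 9*√((-1 - 4*(-5)) + 1*(-4)) - 3*((-1 - 4*(-5)) + 1*(-4))^(3/2))*13 - 22) = 1736 + ((((-1 + 20) - 4) - 9*√((-1 + 20) - 4) - 3*((-1 + 20) - 4)^(3/2))*13 - 22) = 1736 + (((19 - 4) - 9*√(19 - 4) - 3*(19 - 4)^(3/2))*13 - 22) = 1736 + ((15 - 9*√15 - 45*√15)*13 - 22) = 1736 + ((15 - 54*√15)*13 - 22) = 1736 + ((195 - 702*√15) - 22) = 1736 + (173 - 702*√15) = 1909 - 702*√15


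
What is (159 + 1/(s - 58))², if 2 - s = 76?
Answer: 440454169/17424 ≈ 25279.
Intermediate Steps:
s = -74 (s = 2 - 1*76 = 2 - 76 = -74)
(159 + 1/(s - 58))² = (159 + 1/(-74 - 58))² = (159 + 1/(-132))² = (159 - 1/132)² = (20987/132)² = 440454169/17424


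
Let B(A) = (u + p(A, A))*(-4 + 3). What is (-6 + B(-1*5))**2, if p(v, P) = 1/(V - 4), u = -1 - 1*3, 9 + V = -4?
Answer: 1089/289 ≈ 3.7682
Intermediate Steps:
V = -13 (V = -9 - 4 = -13)
u = -4 (u = -1 - 3 = -4)
p(v, P) = -1/17 (p(v, P) = 1/(-13 - 4) = 1/(-17) = -1/17)
B(A) = 69/17 (B(A) = (-4 - 1/17)*(-4 + 3) = -69/17*(-1) = 69/17)
(-6 + B(-1*5))**2 = (-6 + 69/17)**2 = (-33/17)**2 = 1089/289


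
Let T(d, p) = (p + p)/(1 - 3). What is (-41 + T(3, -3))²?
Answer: 1444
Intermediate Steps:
T(d, p) = -p (T(d, p) = (2*p)/(-2) = (2*p)*(-½) = -p)
(-41 + T(3, -3))² = (-41 - 1*(-3))² = (-41 + 3)² = (-38)² = 1444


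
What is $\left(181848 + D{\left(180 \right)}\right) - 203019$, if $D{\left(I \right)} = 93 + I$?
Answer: $-20898$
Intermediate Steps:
$\left(181848 + D{\left(180 \right)}\right) - 203019 = \left(181848 + \left(93 + 180\right)\right) - 203019 = \left(181848 + 273\right) - 203019 = 182121 - 203019 = -20898$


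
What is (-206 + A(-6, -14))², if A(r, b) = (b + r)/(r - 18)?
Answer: 1515361/36 ≈ 42093.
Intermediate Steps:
A(r, b) = (b + r)/(-18 + r)
(-206 + A(-6, -14))² = (-206 + (-14 - 6)/(-18 - 6))² = (-206 - 20/(-24))² = (-206 - 1/24*(-20))² = (-206 + ⅚)² = (-1231/6)² = 1515361/36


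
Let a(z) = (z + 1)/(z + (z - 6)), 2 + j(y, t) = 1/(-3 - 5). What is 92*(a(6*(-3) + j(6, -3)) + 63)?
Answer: 1079298/185 ≈ 5834.0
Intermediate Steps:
j(y, t) = -17/8 (j(y, t) = -2 + 1/(-3 - 5) = -2 + 1/(-8) = -2 - 1/8 = -17/8)
a(z) = (1 + z)/(-6 + 2*z) (a(z) = (1 + z)/(z + (-6 + z)) = (1 + z)/(-6 + 2*z))
92*(a(6*(-3) + j(6, -3)) + 63) = 92*((1 + (6*(-3) - 17/8))/(2*(-3 + (6*(-3) - 17/8))) + 63) = 92*((1 + (-18 - 17/8))/(2*(-3 + (-18 - 17/8))) + 63) = 92*((1 - 161/8)/(2*(-3 - 161/8)) + 63) = 92*((1/2)*(-153/8)/(-185/8) + 63) = 92*((1/2)*(-8/185)*(-153/8) + 63) = 92*(153/370 + 63) = 92*(23463/370) = 1079298/185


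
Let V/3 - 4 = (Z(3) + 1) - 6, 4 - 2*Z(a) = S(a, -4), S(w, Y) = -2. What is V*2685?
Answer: 16110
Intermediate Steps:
Z(a) = 3 (Z(a) = 2 - 1/2*(-2) = 2 + 1 = 3)
V = 6 (V = 12 + 3*((3 + 1) - 6) = 12 + 3*(4 - 6) = 12 + 3*(-2) = 12 - 6 = 6)
V*2685 = 6*2685 = 16110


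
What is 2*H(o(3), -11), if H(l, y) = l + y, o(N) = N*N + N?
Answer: 2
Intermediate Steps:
o(N) = N + N² (o(N) = N² + N = N + N²)
2*H(o(3), -11) = 2*(3*(1 + 3) - 11) = 2*(3*4 - 11) = 2*(12 - 11) = 2*1 = 2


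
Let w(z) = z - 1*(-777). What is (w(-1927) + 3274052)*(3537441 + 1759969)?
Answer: 17337903783820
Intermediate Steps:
w(z) = 777 + z (w(z) = z + 777 = 777 + z)
(w(-1927) + 3274052)*(3537441 + 1759969) = ((777 - 1927) + 3274052)*(3537441 + 1759969) = (-1150 + 3274052)*5297410 = 3272902*5297410 = 17337903783820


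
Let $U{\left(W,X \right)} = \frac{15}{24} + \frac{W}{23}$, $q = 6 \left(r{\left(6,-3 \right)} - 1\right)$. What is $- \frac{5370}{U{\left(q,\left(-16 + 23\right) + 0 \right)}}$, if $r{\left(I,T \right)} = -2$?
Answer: $\frac{988080}{29} \approx 34072.0$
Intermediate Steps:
$q = -18$ ($q = 6 \left(-2 - 1\right) = 6 \left(-3\right) = -18$)
$U{\left(W,X \right)} = \frac{5}{8} + \frac{W}{23}$ ($U{\left(W,X \right)} = 15 \cdot \frac{1}{24} + W \frac{1}{23} = \frac{5}{8} + \frac{W}{23}$)
$- \frac{5370}{U{\left(q,\left(-16 + 23\right) + 0 \right)}} = - \frac{5370}{\frac{5}{8} + \frac{1}{23} \left(-18\right)} = - \frac{5370}{\frac{5}{8} - \frac{18}{23}} = - \frac{5370}{- \frac{29}{184}} = \left(-5370\right) \left(- \frac{184}{29}\right) = \frac{988080}{29}$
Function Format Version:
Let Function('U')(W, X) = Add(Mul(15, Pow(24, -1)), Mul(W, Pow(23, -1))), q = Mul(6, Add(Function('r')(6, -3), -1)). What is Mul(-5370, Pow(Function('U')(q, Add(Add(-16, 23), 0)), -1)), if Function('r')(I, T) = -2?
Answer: Rational(988080, 29) ≈ 34072.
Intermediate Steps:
q = -18 (q = Mul(6, Add(-2, -1)) = Mul(6, -3) = -18)
Function('U')(W, X) = Add(Rational(5, 8), Mul(Rational(1, 23), W)) (Function('U')(W, X) = Add(Mul(15, Rational(1, 24)), Mul(W, Rational(1, 23))) = Add(Rational(5, 8), Mul(Rational(1, 23), W)))
Mul(-5370, Pow(Function('U')(q, Add(Add(-16, 23), 0)), -1)) = Mul(-5370, Pow(Add(Rational(5, 8), Mul(Rational(1, 23), -18)), -1)) = Mul(-5370, Pow(Add(Rational(5, 8), Rational(-18, 23)), -1)) = Mul(-5370, Pow(Rational(-29, 184), -1)) = Mul(-5370, Rational(-184, 29)) = Rational(988080, 29)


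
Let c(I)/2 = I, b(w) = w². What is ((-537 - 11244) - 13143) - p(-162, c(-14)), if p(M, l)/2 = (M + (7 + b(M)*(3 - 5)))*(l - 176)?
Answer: -21503268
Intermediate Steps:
c(I) = 2*I
p(M, l) = 2*(-176 + l)*(7 + M - 2*M²) (p(M, l) = 2*((M + (7 + M²*(3 - 5)))*(l - 176)) = 2*((M + (7 + M²*(-2)))*(-176 + l)) = 2*((M + (7 - 2*M²))*(-176 + l)) = 2*((7 + M - 2*M²)*(-176 + l)) = 2*((-176 + l)*(7 + M - 2*M²)) = 2*(-176 + l)*(7 + M - 2*M²))
((-537 - 11244) - 13143) - p(-162, c(-14)) = ((-537 - 11244) - 13143) - (-2464 - 352*(-162) + 14*(2*(-14)) + 704*(-162)² - 4*2*(-14)*(-162)² + 2*(-162)*(2*(-14))) = (-11781 - 13143) - (-2464 + 57024 + 14*(-28) + 704*26244 - 4*(-28)*26244 + 2*(-162)*(-28)) = -24924 - (-2464 + 57024 - 392 + 18475776 + 2939328 + 9072) = -24924 - 1*21478344 = -24924 - 21478344 = -21503268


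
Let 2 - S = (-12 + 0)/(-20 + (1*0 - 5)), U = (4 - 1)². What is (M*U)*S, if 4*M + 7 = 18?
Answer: 1881/50 ≈ 37.620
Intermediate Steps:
U = 9 (U = 3² = 9)
M = 11/4 (M = -7/4 + (¼)*18 = -7/4 + 9/2 = 11/4 ≈ 2.7500)
S = 38/25 (S = 2 - (-12 + 0)/(-20 + (1*0 - 5)) = 2 - (-12)/(-20 + (0 - 5)) = 2 - (-12)/(-20 - 5) = 2 - (-12)/(-25) = 2 - (-12)*(-1)/25 = 2 - 1*12/25 = 2 - 12/25 = 38/25 ≈ 1.5200)
(M*U)*S = ((11/4)*9)*(38/25) = (99/4)*(38/25) = 1881/50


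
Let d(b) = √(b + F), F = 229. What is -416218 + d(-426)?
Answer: -416218 + I*√197 ≈ -4.1622e+5 + 14.036*I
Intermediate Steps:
d(b) = √(229 + b) (d(b) = √(b + 229) = √(229 + b))
-416218 + d(-426) = -416218 + √(229 - 426) = -416218 + √(-197) = -416218 + I*√197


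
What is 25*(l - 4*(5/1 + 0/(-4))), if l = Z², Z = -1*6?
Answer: 400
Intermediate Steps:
Z = -6
l = 36 (l = (-6)² = 36)
25*(l - 4*(5/1 + 0/(-4))) = 25*(36 - 4*(5/1 + 0/(-4))) = 25*(36 - 4*(5*1 + 0*(-¼))) = 25*(36 - 4*(5 + 0)) = 25*(36 - 4*5) = 25*(36 - 20) = 25*16 = 400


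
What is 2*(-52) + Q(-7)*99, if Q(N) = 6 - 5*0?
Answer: 490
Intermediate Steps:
Q(N) = 6 (Q(N) = 6 + 0 = 6)
2*(-52) + Q(-7)*99 = 2*(-52) + 6*99 = -104 + 594 = 490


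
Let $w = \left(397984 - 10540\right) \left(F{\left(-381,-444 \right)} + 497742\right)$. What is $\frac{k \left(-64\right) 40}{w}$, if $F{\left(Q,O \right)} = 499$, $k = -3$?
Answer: $\frac{640}{16086707167} \approx 3.9784 \cdot 10^{-8}$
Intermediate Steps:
$w = 193040486004$ ($w = \left(397984 - 10540\right) \left(499 + 497742\right) = \left(397984 - 10540\right) 498241 = 387444 \cdot 498241 = 193040486004$)
$\frac{k \left(-64\right) 40}{w} = \frac{\left(-3\right) \left(-64\right) 40}{193040486004} = 192 \cdot 40 \cdot \frac{1}{193040486004} = 7680 \cdot \frac{1}{193040486004} = \frac{640}{16086707167}$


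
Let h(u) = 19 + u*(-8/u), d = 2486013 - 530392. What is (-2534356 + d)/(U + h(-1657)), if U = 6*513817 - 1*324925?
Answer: -578735/2757988 ≈ -0.20984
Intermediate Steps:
d = 1955621
h(u) = 11 (h(u) = 19 - 8 = 11)
U = 2757977 (U = 3082902 - 324925 = 2757977)
(-2534356 + d)/(U + h(-1657)) = (-2534356 + 1955621)/(2757977 + 11) = -578735/2757988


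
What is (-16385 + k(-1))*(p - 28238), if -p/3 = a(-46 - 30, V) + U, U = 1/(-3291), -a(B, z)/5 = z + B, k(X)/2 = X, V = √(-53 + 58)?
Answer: 528114746355/1097 - 245805*√5 ≈ 4.8087e+8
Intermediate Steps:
V = √5 ≈ 2.2361
k(X) = 2*X
a(B, z) = -5*B - 5*z (a(B, z) = -5*(z + B) = -5*(B + z) = -5*B - 5*z)
U = -1/3291 ≈ -0.00030386
p = -1250579/1097 + 15*√5 (p = -3*((-5*(-46 - 30) - 5*√5) - 1/3291) = -3*((-5*(-76) - 5*√5) - 1/3291) = -3*((380 - 5*√5) - 1/3291) = -3*(1250579/3291 - 5*√5) = -1250579/1097 + 15*√5 ≈ -1106.5)
(-16385 + k(-1))*(p - 28238) = (-16385 + 2*(-1))*((-1250579/1097 + 15*√5) - 28238) = (-16385 - 2)*(-32227665/1097 + 15*√5) = -16387*(-32227665/1097 + 15*√5) = 528114746355/1097 - 245805*√5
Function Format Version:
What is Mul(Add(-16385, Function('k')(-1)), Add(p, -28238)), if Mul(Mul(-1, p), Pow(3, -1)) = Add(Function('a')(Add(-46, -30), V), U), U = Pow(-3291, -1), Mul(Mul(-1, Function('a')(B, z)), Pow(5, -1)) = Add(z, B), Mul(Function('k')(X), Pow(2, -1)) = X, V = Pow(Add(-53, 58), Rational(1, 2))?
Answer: Add(Rational(528114746355, 1097), Mul(-245805, Pow(5, Rational(1, 2)))) ≈ 4.8087e+8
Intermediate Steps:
V = Pow(5, Rational(1, 2)) ≈ 2.2361
Function('k')(X) = Mul(2, X)
Function('a')(B, z) = Add(Mul(-5, B), Mul(-5, z)) (Function('a')(B, z) = Mul(-5, Add(z, B)) = Mul(-5, Add(B, z)) = Add(Mul(-5, B), Mul(-5, z)))
U = Rational(-1, 3291) ≈ -0.00030386
p = Add(Rational(-1250579, 1097), Mul(15, Pow(5, Rational(1, 2)))) (p = Mul(-3, Add(Add(Mul(-5, Add(-46, -30)), Mul(-5, Pow(5, Rational(1, 2)))), Rational(-1, 3291))) = Mul(-3, Add(Add(Mul(-5, -76), Mul(-5, Pow(5, Rational(1, 2)))), Rational(-1, 3291))) = Mul(-3, Add(Add(380, Mul(-5, Pow(5, Rational(1, 2)))), Rational(-1, 3291))) = Mul(-3, Add(Rational(1250579, 3291), Mul(-5, Pow(5, Rational(1, 2))))) = Add(Rational(-1250579, 1097), Mul(15, Pow(5, Rational(1, 2)))) ≈ -1106.5)
Mul(Add(-16385, Function('k')(-1)), Add(p, -28238)) = Mul(Add(-16385, Mul(2, -1)), Add(Add(Rational(-1250579, 1097), Mul(15, Pow(5, Rational(1, 2)))), -28238)) = Mul(Add(-16385, -2), Add(Rational(-32227665, 1097), Mul(15, Pow(5, Rational(1, 2))))) = Mul(-16387, Add(Rational(-32227665, 1097), Mul(15, Pow(5, Rational(1, 2))))) = Add(Rational(528114746355, 1097), Mul(-245805, Pow(5, Rational(1, 2))))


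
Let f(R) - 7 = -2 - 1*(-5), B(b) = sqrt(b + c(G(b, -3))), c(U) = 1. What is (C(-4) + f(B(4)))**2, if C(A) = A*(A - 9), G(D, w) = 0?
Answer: 3844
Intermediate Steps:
C(A) = A*(-9 + A)
B(b) = sqrt(1 + b) (B(b) = sqrt(b + 1) = sqrt(1 + b))
f(R) = 10 (f(R) = 7 + (-2 - 1*(-5)) = 7 + (-2 + 5) = 7 + 3 = 10)
(C(-4) + f(B(4)))**2 = (-4*(-9 - 4) + 10)**2 = (-4*(-13) + 10)**2 = (52 + 10)**2 = 62**2 = 3844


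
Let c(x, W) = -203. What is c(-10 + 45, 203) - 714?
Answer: -917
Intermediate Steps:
c(-10 + 45, 203) - 714 = -203 - 714 = -917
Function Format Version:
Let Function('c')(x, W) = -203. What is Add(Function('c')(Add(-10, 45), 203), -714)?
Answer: -917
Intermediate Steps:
Add(Function('c')(Add(-10, 45), 203), -714) = Add(-203, -714) = -917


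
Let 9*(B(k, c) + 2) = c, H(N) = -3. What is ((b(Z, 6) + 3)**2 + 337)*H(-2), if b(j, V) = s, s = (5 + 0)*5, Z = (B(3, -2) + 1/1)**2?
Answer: -3363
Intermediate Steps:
B(k, c) = -2 + c/9
Z = 121/81 (Z = ((-2 + (1/9)*(-2)) + 1/1)**2 = ((-2 - 2/9) + 1)**2 = (-20/9 + 1)**2 = (-11/9)**2 = 121/81 ≈ 1.4938)
s = 25 (s = 5*5 = 25)
b(j, V) = 25
((b(Z, 6) + 3)**2 + 337)*H(-2) = ((25 + 3)**2 + 337)*(-3) = (28**2 + 337)*(-3) = (784 + 337)*(-3) = 1121*(-3) = -3363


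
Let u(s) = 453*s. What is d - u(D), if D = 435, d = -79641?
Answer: -276696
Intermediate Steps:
d - u(D) = -79641 - 453*435 = -79641 - 1*197055 = -79641 - 197055 = -276696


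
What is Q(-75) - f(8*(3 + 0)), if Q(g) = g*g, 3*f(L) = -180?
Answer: 5685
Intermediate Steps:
f(L) = -60 (f(L) = (⅓)*(-180) = -60)
Q(g) = g²
Q(-75) - f(8*(3 + 0)) = (-75)² - 1*(-60) = 5625 + 60 = 5685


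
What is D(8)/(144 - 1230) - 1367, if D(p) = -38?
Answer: -742262/543 ≈ -1367.0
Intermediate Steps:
D(8)/(144 - 1230) - 1367 = -38/(144 - 1230) - 1367 = -38/(-1086) - 1367 = -1/1086*(-38) - 1367 = 19/543 - 1367 = -742262/543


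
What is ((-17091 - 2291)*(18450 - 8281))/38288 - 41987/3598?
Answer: -177689353985/34440056 ≈ -5159.4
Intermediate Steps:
((-17091 - 2291)*(18450 - 8281))/38288 - 41987/3598 = -19382*10169*(1/38288) - 41987*1/3598 = -197095558*1/38288 - 41987/3598 = -98547779/19144 - 41987/3598 = -177689353985/34440056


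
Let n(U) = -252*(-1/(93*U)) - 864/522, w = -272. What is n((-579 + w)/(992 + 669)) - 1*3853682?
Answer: -2948260872902/765049 ≈ -3.8537e+6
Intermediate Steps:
n(U) = -48/29 + 84/(31*U) (n(U) = -252*(-1/(93*U)) - 864*1/522 = -(-84)/(31*U) - 48/29 = 84/(31*U) - 48/29 = -48/29 + 84/(31*U))
n((-579 + w)/(992 + 669)) - 1*3853682 = 12*(203 - 124*(-579 - 272)/(992 + 669))/(899*(((-579 - 272)/(992 + 669)))) - 1*3853682 = 12*(203 - (-105524)/1661)/(899*((-851/1661))) - 3853682 = 12*(203 - (-105524)/1661)/(899*((-851*1/1661))) - 3853682 = 12*(203 - 124*(-851/1661))/(899*(-851/1661)) - 3853682 = (12/899)*(-1661/851)*(203 + 105524/1661) - 3853682 = (12/899)*(-1661/851)*(442707/1661) - 3853682 = -5312484/765049 - 3853682 = -2948260872902/765049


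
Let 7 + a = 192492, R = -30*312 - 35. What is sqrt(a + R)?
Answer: sqrt(183090) ≈ 427.89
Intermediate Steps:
R = -9395 (R = -9360 - 35 = -9395)
a = 192485 (a = -7 + 192492 = 192485)
sqrt(a + R) = sqrt(192485 - 9395) = sqrt(183090)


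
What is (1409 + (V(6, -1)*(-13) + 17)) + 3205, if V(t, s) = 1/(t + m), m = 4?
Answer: 46297/10 ≈ 4629.7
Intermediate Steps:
V(t, s) = 1/(4 + t) (V(t, s) = 1/(t + 4) = 1/(4 + t))
(1409 + (V(6, -1)*(-13) + 17)) + 3205 = (1409 + (-13/(4 + 6) + 17)) + 3205 = (1409 + (-13/10 + 17)) + 3205 = (1409 + 157/10) + 3205 = 14247/10 + 3205 = 46297/10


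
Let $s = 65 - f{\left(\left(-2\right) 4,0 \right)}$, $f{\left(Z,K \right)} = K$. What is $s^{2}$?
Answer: $4225$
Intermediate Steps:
$s = 65$ ($s = 65 - 0 = 65 + 0 = 65$)
$s^{2} = 65^{2} = 4225$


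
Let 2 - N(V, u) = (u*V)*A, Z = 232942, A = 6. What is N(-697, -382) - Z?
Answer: -1830464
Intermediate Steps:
N(V, u) = 2 - 6*V*u (N(V, u) = 2 - u*V*6 = 2 - V*u*6 = 2 - 6*V*u)
N(-697, -382) - Z = (2 - 6*(-697)*(-382)) - 1*232942 = (2 - 1597524) - 232942 = -1597522 - 232942 = -1830464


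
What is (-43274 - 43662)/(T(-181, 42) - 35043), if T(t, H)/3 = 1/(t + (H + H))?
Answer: 4216396/1699587 ≈ 2.4808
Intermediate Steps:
T(t, H) = 3/(t + 2*H) (T(t, H) = 3/(t + (H + H)) = 3/(t + 2*H))
(-43274 - 43662)/(T(-181, 42) - 35043) = (-43274 - 43662)/(3/(-181 + 2*42) - 35043) = -86936/(3/(-181 + 84) - 35043) = -86936/(3/(-97) - 35043) = -86936/(3*(-1/97) - 35043) = -86936/(-3/97 - 35043) = -86936/(-3399174/97) = -86936*(-97/3399174) = 4216396/1699587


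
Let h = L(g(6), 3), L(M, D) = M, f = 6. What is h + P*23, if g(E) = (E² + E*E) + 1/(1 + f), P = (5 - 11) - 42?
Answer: -7223/7 ≈ -1031.9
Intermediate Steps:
P = -48 (P = -6 - 42 = -48)
g(E) = ⅐ + 2*E² (g(E) = (E² + E*E) + 1/(1 + 6) = (E² + E²) + 1/7 = 2*E² + ⅐ = ⅐ + 2*E²)
h = 505/7 (h = ⅐ + 2*6² = ⅐ + 2*36 = ⅐ + 72 = 505/7 ≈ 72.143)
h + P*23 = 505/7 - 48*23 = 505/7 - 1104 = -7223/7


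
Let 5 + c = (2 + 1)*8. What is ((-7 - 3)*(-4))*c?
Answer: 760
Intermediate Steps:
c = 19 (c = -5 + (2 + 1)*8 = -5 + 3*8 = -5 + 24 = 19)
((-7 - 3)*(-4))*c = ((-7 - 3)*(-4))*19 = -10*(-4)*19 = 40*19 = 760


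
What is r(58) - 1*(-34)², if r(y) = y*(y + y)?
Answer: 5572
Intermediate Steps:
r(y) = 2*y² (r(y) = y*(2*y) = 2*y²)
r(58) - 1*(-34)² = 2*58² - 1*(-34)² = 2*3364 - 1*1156 = 6728 - 1156 = 5572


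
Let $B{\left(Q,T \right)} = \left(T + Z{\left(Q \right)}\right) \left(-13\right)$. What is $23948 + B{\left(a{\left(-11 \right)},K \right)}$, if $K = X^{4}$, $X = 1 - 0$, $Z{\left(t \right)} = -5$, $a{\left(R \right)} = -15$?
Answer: $24000$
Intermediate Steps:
$X = 1$ ($X = 1 + 0 = 1$)
$K = 1$ ($K = 1^{4} = 1$)
$B{\left(Q,T \right)} = 65 - 13 T$ ($B{\left(Q,T \right)} = \left(T - 5\right) \left(-13\right) = \left(-5 + T\right) \left(-13\right) = 65 - 13 T$)
$23948 + B{\left(a{\left(-11 \right)},K \right)} = 23948 + \left(65 - 13\right) = 23948 + 52 = 24000$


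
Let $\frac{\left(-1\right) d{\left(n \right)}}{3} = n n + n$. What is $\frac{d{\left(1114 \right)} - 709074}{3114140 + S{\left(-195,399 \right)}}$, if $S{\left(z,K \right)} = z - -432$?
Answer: $- \frac{49836}{34993} \approx -1.4242$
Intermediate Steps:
$S{\left(z,K \right)} = 432 + z$ ($S{\left(z,K \right)} = z + 432 = 432 + z$)
$d{\left(n \right)} = - 3 n - 3 n^{2}$ ($d{\left(n \right)} = - 3 \left(n n + n\right) = - 3 \left(n^{2} + n\right) = - 3 \left(n + n^{2}\right) = - 3 n - 3 n^{2}$)
$\frac{d{\left(1114 \right)} - 709074}{3114140 + S{\left(-195,399 \right)}} = \frac{\left(-3\right) 1114 \left(1 + 1114\right) - 709074}{3114140 + \left(432 - 195\right)} = \frac{\left(-3\right) 1114 \cdot 1115 - 709074}{3114140 + 237} = \frac{-3726330 - 709074}{3114377} = \left(-4435404\right) \frac{1}{3114377} = - \frac{49836}{34993}$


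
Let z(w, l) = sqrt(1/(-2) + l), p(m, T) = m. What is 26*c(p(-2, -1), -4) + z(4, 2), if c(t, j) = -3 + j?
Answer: -182 + sqrt(6)/2 ≈ -180.78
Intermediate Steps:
z(w, l) = sqrt(-1/2 + l)
26*c(p(-2, -1), -4) + z(4, 2) = 26*(-3 - 4) + sqrt(-2 + 4*2)/2 = 26*(-7) + sqrt(-2 + 8)/2 = -182 + sqrt(6)/2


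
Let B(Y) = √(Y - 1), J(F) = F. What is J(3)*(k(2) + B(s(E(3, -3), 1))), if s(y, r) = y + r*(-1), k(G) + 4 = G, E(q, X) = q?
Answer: -3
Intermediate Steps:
k(G) = -4 + G
s(y, r) = y - r
B(Y) = √(-1 + Y)
J(3)*(k(2) + B(s(E(3, -3), 1))) = 3*((-4 + 2) + √(-1 + (3 - 1*1))) = 3*(-2 + √(-1 + (3 - 1))) = 3*(-2 + √(-1 + 2)) = 3*(-2 + √1) = 3*(-2 + 1) = 3*(-1) = -3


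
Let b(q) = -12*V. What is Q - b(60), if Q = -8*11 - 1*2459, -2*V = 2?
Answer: -2559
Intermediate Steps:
V = -1 (V = -1/2*2 = -1)
Q = -2547 (Q = -88 - 2459 = -2547)
b(q) = 12 (b(q) = -12*(-1) = 12)
Q - b(60) = -2547 - 1*12 = -2547 - 12 = -2559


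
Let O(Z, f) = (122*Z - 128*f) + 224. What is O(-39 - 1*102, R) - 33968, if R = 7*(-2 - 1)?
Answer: -48258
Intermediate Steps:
R = -21 (R = 7*(-3) = -21)
O(Z, f) = 224 - 128*f + 122*Z (O(Z, f) = (-128*f + 122*Z) + 224 = 224 - 128*f + 122*Z)
O(-39 - 1*102, R) - 33968 = (224 - 128*(-21) + 122*(-39 - 1*102)) - 33968 = (224 + 2688 + 122*(-39 - 102)) - 33968 = (224 + 2688 + 122*(-141)) - 33968 = (224 + 2688 - 17202) - 33968 = -14290 - 33968 = -48258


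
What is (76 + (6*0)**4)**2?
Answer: 5776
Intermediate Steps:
(76 + (6*0)**4)**2 = (76 + 0**4)**2 = (76 + 0)**2 = 76**2 = 5776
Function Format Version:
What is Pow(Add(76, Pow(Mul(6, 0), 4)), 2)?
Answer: 5776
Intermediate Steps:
Pow(Add(76, Pow(Mul(6, 0), 4)), 2) = Pow(Add(76, Pow(0, 4)), 2) = Pow(Add(76, 0), 2) = Pow(76, 2) = 5776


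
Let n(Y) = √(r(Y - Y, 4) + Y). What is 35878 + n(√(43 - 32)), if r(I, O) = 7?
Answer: 35878 + √(7 + √11) ≈ 35881.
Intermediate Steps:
n(Y) = √(7 + Y)
35878 + n(√(43 - 32)) = 35878 + √(7 + √(43 - 32)) = 35878 + √(7 + √11)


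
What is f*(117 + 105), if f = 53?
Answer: 11766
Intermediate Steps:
f*(117 + 105) = 53*(117 + 105) = 53*222 = 11766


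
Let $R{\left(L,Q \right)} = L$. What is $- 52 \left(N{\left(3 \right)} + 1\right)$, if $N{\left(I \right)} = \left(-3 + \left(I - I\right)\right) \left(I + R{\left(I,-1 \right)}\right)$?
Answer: $884$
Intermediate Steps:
$N{\left(I \right)} = - 6 I$ ($N{\left(I \right)} = \left(-3 + \left(I - I\right)\right) \left(I + I\right) = \left(-3 + 0\right) 2 I = - 3 \cdot 2 I = - 6 I$)
$- 52 \left(N{\left(3 \right)} + 1\right) = - 52 \left(\left(-6\right) 3 + 1\right) = - 52 \left(-18 + 1\right) = \left(-52\right) \left(-17\right) = 884$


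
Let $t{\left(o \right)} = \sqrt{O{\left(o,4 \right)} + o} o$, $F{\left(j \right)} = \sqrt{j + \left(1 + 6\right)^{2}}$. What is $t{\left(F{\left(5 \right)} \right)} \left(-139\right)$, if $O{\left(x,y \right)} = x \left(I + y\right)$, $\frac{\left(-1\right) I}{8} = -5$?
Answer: $- 3753 \cdot 2^{\frac{3}{4}} \sqrt[4]{3} \sqrt{5} \approx -18574.0$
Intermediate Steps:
$I = 40$ ($I = \left(-8\right) \left(-5\right) = 40$)
$O{\left(x,y \right)} = x \left(40 + y\right)$
$F{\left(j \right)} = \sqrt{49 + j}$ ($F{\left(j \right)} = \sqrt{j + 7^{2}} = \sqrt{j + 49} = \sqrt{49 + j}$)
$t{\left(o \right)} = 3 \sqrt{5} o^{\frac{3}{2}}$ ($t{\left(o \right)} = \sqrt{o \left(40 + 4\right) + o} o = \sqrt{o 44 + o} o = \sqrt{44 o + o} o = \sqrt{45 o} o = 3 \sqrt{5} \sqrt{o} o = 3 \sqrt{5} o^{\frac{3}{2}}$)
$t{\left(F{\left(5 \right)} \right)} \left(-139\right) = 3 \sqrt{5} \left(\sqrt{49 + 5}\right)^{\frac{3}{2}} \left(-139\right) = 3 \sqrt{5} \left(\sqrt{54}\right)^{\frac{3}{2}} \left(-139\right) = 3 \sqrt{5} \left(3 \sqrt{6}\right)^{\frac{3}{2}} \left(-139\right) = 3 \sqrt{5} \cdot 9 \cdot 2^{\frac{3}{4}} \sqrt[4]{3} \left(-139\right) = 27 \cdot 2^{\frac{3}{4}} \sqrt[4]{3} \sqrt{5} \left(-139\right) = - 3753 \cdot 2^{\frac{3}{4}} \sqrt[4]{3} \sqrt{5}$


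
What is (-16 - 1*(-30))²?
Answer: 196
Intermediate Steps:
(-16 - 1*(-30))² = (-16 + 30)² = 14² = 196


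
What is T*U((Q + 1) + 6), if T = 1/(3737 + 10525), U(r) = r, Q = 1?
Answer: 4/7131 ≈ 0.00056093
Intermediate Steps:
T = 1/14262 ≈ 7.0116e-5
T*U((Q + 1) + 6) = ((1 + 1) + 6)/14262 = (2 + 6)/14262 = (1/14262)*8 = 4/7131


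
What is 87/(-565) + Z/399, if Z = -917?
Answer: -78974/32205 ≈ -2.4522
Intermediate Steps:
87/(-565) + Z/399 = 87/(-565) - 917/399 = 87*(-1/565) - 917*1/399 = -87/565 - 131/57 = -78974/32205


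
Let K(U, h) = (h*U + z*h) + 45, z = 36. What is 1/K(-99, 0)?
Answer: 1/45 ≈ 0.022222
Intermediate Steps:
K(U, h) = 45 + 36*h + U*h (K(U, h) = (h*U + 36*h) + 45 = (U*h + 36*h) + 45 = (36*h + U*h) + 45 = 45 + 36*h + U*h)
1/K(-99, 0) = 1/(45 + 36*0 - 99*0) = 1/(45 + 0 + 0) = 1/45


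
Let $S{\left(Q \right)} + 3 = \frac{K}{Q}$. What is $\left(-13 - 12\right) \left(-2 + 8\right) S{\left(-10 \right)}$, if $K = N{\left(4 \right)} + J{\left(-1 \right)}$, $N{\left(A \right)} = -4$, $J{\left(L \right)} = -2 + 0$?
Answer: $360$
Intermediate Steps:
$J{\left(L \right)} = -2$
$K = -6$ ($K = -4 - 2 = -6$)
$S{\left(Q \right)} = -3 - \frac{6}{Q}$
$\left(-13 - 12\right) \left(-2 + 8\right) S{\left(-10 \right)} = \left(-13 - 12\right) \left(-2 + 8\right) \left(-3 - \frac{6}{-10}\right) = \left(-25\right) 6 \left(-3 - - \frac{3}{5}\right) = - 150 \left(-3 + \frac{3}{5}\right) = \left(-150\right) \left(- \frac{12}{5}\right) = 360$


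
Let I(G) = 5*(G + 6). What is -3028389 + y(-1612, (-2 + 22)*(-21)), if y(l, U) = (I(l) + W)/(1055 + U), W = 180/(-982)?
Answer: -188842041437/62357 ≈ -3.0284e+6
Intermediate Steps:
W = -90/491 (W = 180*(-1/982) = -90/491 ≈ -0.18330)
I(G) = 30 + 5*G (I(G) = 5*(6 + G) = 30 + 5*G)
y(l, U) = (14640/491 + 5*l)/(1055 + U) (y(l, U) = ((30 + 5*l) - 90/491)/(1055 + U) = (14640/491 + 5*l)/(1055 + U))
-3028389 + y(-1612, (-2 + 22)*(-21)) = -3028389 + 5*(2928 + 491*(-1612))/(491*(1055 + (-2 + 22)*(-21))) = -3028389 + 5*(2928 - 791492)/(491*(1055 + 20*(-21))) = -3028389 + (5/491)*(-788564)/(1055 - 420) = -3028389 + (5/491)*(-788564)/635 = -3028389 + (5/491)*(1/635)*(-788564) = -3028389 - 788564/62357 = -188842041437/62357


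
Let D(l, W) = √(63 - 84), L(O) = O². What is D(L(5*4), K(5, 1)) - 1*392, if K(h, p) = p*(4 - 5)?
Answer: -392 + I*√21 ≈ -392.0 + 4.5826*I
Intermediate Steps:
K(h, p) = -p (K(h, p) = p*(-1) = -p)
D(l, W) = I*√21 (D(l, W) = √(-21) = I*√21)
D(L(5*4), K(5, 1)) - 1*392 = I*√21 - 1*392 = I*√21 - 392 = -392 + I*√21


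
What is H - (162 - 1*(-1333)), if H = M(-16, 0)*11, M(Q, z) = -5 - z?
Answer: -1550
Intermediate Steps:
H = -55 (H = (-5 - 1*0)*11 = (-5 + 0)*11 = -5*11 = -55)
H - (162 - 1*(-1333)) = -55 - (162 - 1*(-1333)) = -55 - (162 + 1333) = -55 - 1*1495 = -55 - 1495 = -1550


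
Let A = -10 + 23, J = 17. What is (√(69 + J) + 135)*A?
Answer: 1755 + 13*√86 ≈ 1875.6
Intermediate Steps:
A = 13
(√(69 + J) + 135)*A = (√(69 + 17) + 135)*13 = (√86 + 135)*13 = (135 + √86)*13 = 1755 + 13*√86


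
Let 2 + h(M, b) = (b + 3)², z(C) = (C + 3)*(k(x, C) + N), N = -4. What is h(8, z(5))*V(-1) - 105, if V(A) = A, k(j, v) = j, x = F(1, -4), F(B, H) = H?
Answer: -3824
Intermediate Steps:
x = -4
z(C) = -24 - 8*C (z(C) = (C + 3)*(-4 - 4) = (3 + C)*(-8) = -24 - 8*C)
h(M, b) = -2 + (3 + b)² (h(M, b) = -2 + (b + 3)² = -2 + (3 + b)²)
h(8, z(5))*V(-1) - 105 = (-2 + (3 + (-24 - 8*5))²)*(-1) - 105 = (-2 + (3 + (-24 - 40))²)*(-1) - 105 = (-2 + (3 - 64)²)*(-1) - 105 = (-2 + (-61)²)*(-1) - 105 = (-2 + 3721)*(-1) - 105 = 3719*(-1) - 105 = -3719 - 105 = -3824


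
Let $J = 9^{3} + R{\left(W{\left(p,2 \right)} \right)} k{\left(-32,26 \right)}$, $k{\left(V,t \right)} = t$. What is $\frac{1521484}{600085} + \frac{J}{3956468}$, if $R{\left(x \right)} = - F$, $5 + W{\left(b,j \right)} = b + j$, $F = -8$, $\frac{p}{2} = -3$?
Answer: $\frac{6020265038157}{2374217099780} \approx 2.5357$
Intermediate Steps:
$p = -6$ ($p = 2 \left(-3\right) = -6$)
$W{\left(b,j \right)} = -5 + b + j$ ($W{\left(b,j \right)} = -5 + \left(b + j\right) = -5 + b + j$)
$R{\left(x \right)} = 8$ ($R{\left(x \right)} = \left(-1\right) \left(-8\right) = 8$)
$J = 937$ ($J = 9^{3} + 8 \cdot 26 = 729 + 208 = 937$)
$\frac{1521484}{600085} + \frac{J}{3956468} = \frac{1521484}{600085} + \frac{937}{3956468} = \frac{6020265038157}{2374217099780}$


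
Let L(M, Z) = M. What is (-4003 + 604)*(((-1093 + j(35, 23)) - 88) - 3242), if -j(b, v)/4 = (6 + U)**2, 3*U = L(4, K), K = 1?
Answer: 47294819/3 ≈ 1.5765e+7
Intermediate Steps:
U = 4/3 (U = (1/3)*4 = 4/3 ≈ 1.3333)
j(b, v) = -1936/9 (j(b, v) = -4*(6 + 4/3)**2 = -4*(22/3)**2 = -4*484/9 = -1936/9)
(-4003 + 604)*(((-1093 + j(35, 23)) - 88) - 3242) = (-4003 + 604)*(((-1093 - 1936/9) - 88) - 3242) = -3399*((-11773/9 - 88) - 3242) = -3399*(-12565/9 - 3242) = -3399*(-41743/9) = 47294819/3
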